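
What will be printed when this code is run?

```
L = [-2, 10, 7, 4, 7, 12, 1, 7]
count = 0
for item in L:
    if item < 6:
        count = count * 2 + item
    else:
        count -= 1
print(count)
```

-12

item=-2: <6, count = 0*2+(-2) = -2
item=10: not <6, count = (-2)-1 = -3
item=7: not <6, count = (-3)-1 = -4
item=4: <6, count = (-4)*2+4 = -4
item=7: not <6, count = (-4)-1 = -5
item=12: not <6, count = (-5)-1 = -6
item=1: <6, count = (-6)*2+1 = -11
item=7: not <6, count = (-11)-1 = -12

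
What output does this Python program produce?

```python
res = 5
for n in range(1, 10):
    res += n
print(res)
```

n=1: res = 5+1 = 6
n=2: res = 6+2 = 8
n=3: res = 8+3 = 11
n=4: res = 11+4 = 15
n=5: res = 15+5 = 20
n=6: res = 20+6 = 26
n=7: res = 26+7 = 33
n=8: res = 33+8 = 41
n=9: res = 41+9 = 50

50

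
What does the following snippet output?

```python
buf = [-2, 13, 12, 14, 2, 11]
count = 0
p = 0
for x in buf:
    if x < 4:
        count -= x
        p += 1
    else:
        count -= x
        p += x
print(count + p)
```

2

x=-2: <4, count = 0-(-2) = 2; p=1
x=13: not <4, count = 2-13 = -11; p=14
x=12: not <4, count = (-11)-12 = -23; p=26
x=14: not <4, count = (-23)-14 = -37; p=40
x=2: <4, count = (-37)-2 = -39; p=41
x=11: not <4, count = (-39)-11 = -50; p=52
count+p = (-50)+52 = 2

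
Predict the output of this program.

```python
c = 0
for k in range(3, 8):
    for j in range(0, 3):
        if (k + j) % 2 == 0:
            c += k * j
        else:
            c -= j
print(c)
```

27

k=3,j=0: odd sum, c = 0-0 = 0
k=3,j=1: even sum, c = 0+3 = 3
k=3,j=2: odd sum, c = 3-2 = 1
k=4,j=0: even sum, c = 1+0 = 1
k=4,j=1: odd sum, c = 1-1 = 0
k=4,j=2: even sum, c = 0+8 = 8
k=5,j=0: odd sum, c = 8-0 = 8
k=5,j=1: even sum, c = 8+5 = 13
k=5,j=2: odd sum, c = 13-2 = 11
k=6,j=0: even sum, c = 11+0 = 11
k=6,j=1: odd sum, c = 11-1 = 10
k=6,j=2: even sum, c = 10+12 = 22
k=7,j=0: odd sum, c = 22-0 = 22
k=7,j=1: even sum, c = 22+7 = 29
k=7,j=2: odd sum, c = 29-2 = 27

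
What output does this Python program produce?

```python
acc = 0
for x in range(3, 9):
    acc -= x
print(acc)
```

x=3: acc = 0-3 = -3
x=4: acc = (-3)-4 = -7
x=5: acc = (-7)-5 = -12
x=6: acc = (-12)-6 = -18
x=7: acc = (-18)-7 = -25
x=8: acc = (-25)-8 = -33

-33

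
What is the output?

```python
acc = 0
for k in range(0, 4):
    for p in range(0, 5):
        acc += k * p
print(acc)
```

k=0,p=0: acc = 0+0 = 0
k=0,p=1: acc = 0+0 = 0
k=0,p=2: acc = 0+0 = 0
k=0,p=3: acc = 0+0 = 0
k=0,p=4: acc = 0+0 = 0
k=1,p=0: acc = 0+0 = 0
k=1,p=1: acc = 0+1 = 1
k=1,p=2: acc = 1+2 = 3
k=1,p=3: acc = 3+3 = 6
k=1,p=4: acc = 6+4 = 10
k=2,p=0: acc = 10+0 = 10
k=2,p=1: acc = 10+2 = 12
k=2,p=2: acc = 12+4 = 16
k=2,p=3: acc = 16+6 = 22
k=2,p=4: acc = 22+8 = 30
k=3,p=0: acc = 30+0 = 30
k=3,p=1: acc = 30+3 = 33
k=3,p=2: acc = 33+6 = 39
k=3,p=3: acc = 39+9 = 48
k=3,p=4: acc = 48+12 = 60

60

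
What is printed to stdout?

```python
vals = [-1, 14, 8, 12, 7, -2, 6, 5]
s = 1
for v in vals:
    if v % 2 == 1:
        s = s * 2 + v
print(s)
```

v=-1: odd, s = 1*2+(-1) = 1
v=14: not odd
v=8: not odd
v=12: not odd
v=7: odd, s = 1*2+7 = 9
v=-2: not odd
v=6: not odd
v=5: odd, s = 9*2+5 = 23

23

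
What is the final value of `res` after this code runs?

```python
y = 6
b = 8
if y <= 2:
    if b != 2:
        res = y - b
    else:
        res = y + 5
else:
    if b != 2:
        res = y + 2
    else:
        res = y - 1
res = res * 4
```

32

y=6, b=8
y <= 2 is False; b != 2 is True
→ res = y + 2 = 8
res = 8*4 = 32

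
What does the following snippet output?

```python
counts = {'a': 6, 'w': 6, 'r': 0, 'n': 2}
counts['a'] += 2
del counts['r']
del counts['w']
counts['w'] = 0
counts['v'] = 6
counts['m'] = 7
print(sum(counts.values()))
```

23

counts['a'] = 6+2 = 8 → {'a': 8, 'w': 6, 'r': 0, 'n': 2}
del 'r' → {'a': 8, 'w': 6, 'n': 2}
del 'w' → {'a': 8, 'n': 2}
counts['w'] = 0 → {'a': 8, 'n': 2, 'w': 0}
counts['v'] = 6 → {'a': 8, 'n': 2, 'w': 0, 'v': 6}
counts['m'] = 7 → {'a': 8, 'n': 2, 'w': 0, 'v': 6, 'm': 7}
sum of values = 23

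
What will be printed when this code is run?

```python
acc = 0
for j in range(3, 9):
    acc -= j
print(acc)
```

j=3: acc = 0-3 = -3
j=4: acc = (-3)-4 = -7
j=5: acc = (-7)-5 = -12
j=6: acc = (-12)-6 = -18
j=7: acc = (-18)-7 = -25
j=8: acc = (-25)-8 = -33

-33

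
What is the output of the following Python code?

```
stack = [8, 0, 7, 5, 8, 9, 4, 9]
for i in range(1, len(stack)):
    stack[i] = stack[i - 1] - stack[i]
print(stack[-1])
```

-34

i=1: stack[1] = 8-0 = 8 → [8, 8, 7, 5, 8, 9, 4, 9]
i=2: stack[2] = 8-7 = 1 → [8, 8, 1, 5, 8, 9, 4, 9]
i=3: stack[3] = 1-5 = -4 → [8, 8, 1, -4, 8, 9, 4, 9]
i=4: stack[4] = (-4)-8 = -12 → [8, 8, 1, -4, -12, 9, 4, 9]
i=5: stack[5] = (-12)-9 = -21 → [8, 8, 1, -4, -12, -21, 4, 9]
i=6: stack[6] = (-21)-4 = -25 → [8, 8, 1, -4, -12, -21, -25, 9]
i=7: stack[7] = (-25)-9 = -34 → [8, 8, 1, -4, -12, -21, -25, -34]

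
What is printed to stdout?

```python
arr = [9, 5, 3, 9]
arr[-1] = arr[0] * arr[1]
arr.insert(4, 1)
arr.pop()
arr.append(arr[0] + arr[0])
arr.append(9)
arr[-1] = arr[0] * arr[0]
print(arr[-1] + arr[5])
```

arr[-1] = arr[0]*arr[1] = 9*5 = 45 → [9, 5, 3, 45]
insert 1 at 4 → [9, 5, 3, 45, 1]
pop() removes 1 → [9, 5, 3, 45]
append arr[0]+arr[0] = 9+9 = 18 → [9, 5, 3, 45, 18]
append 9 → [9, 5, 3, 45, 18, 9]
arr[-1] = arr[0]*arr[0] = 9*9 = 81 → [9, 5, 3, 45, 18, 81]
arr[-1]+arr[5] = 81+81 = 162

162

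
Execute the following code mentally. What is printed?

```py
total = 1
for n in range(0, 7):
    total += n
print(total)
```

n=0: total = 1+0 = 1
n=1: total = 1+1 = 2
n=2: total = 2+2 = 4
n=3: total = 4+3 = 7
n=4: total = 7+4 = 11
n=5: total = 11+5 = 16
n=6: total = 16+6 = 22

22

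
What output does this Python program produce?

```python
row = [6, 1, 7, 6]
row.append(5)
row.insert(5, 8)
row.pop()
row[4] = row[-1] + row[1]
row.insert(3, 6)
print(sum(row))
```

append 5 → [6, 1, 7, 6, 5]
insert 8 at 5 → [6, 1, 7, 6, 5, 8]
pop() removes 8 → [6, 1, 7, 6, 5]
row[4] = row[-1]+row[1] = 5+1 = 6 → [6, 1, 7, 6, 6]
insert 6 at 3 → [6, 1, 7, 6, 6, 6]
sum = 32

32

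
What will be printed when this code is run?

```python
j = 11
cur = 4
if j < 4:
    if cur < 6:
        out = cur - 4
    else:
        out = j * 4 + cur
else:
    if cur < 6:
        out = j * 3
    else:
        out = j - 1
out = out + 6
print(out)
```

j=11, cur=4
j < 4 is False; cur < 6 is True
→ out = j * 3 = 33
out = 33+6 = 39

39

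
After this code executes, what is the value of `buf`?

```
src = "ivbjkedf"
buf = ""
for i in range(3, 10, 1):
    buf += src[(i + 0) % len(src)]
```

i=3: add src[3]='j' → 'j'
i=4: add src[4]='k' → 'jk'
i=5: add src[5]='e' → 'jke'
i=6: add src[6]='d' → 'jked'
i=7: add src[7]='f' → 'jkedf'
i=8: add src[0]='i' → 'jkedfi'
i=9: add src[1]='v' → 'jkedfiv'

'jkedfiv'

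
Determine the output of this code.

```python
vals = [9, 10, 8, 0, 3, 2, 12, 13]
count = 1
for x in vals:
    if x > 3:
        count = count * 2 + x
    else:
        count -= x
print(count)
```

305

x=9: >3, count = 1*2+9 = 11
x=10: >3, count = 11*2+10 = 32
x=8: >3, count = 32*2+8 = 72
x=0: not >3, count = 72-0 = 72
x=3: not >3, count = 72-3 = 69
x=2: not >3, count = 69-2 = 67
x=12: >3, count = 67*2+12 = 146
x=13: >3, count = 146*2+13 = 305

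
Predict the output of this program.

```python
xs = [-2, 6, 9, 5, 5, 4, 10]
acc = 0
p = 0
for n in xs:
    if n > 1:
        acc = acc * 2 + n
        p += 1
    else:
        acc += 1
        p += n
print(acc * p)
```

n=-2: not >1, acc = 0+1 = 1; p=-2
n=6: >1, acc = 1*2+6 = 8; p=-1
n=9: >1, acc = 8*2+9 = 25; p=0
n=5: >1, acc = 25*2+5 = 55; p=1
n=5: >1, acc = 55*2+5 = 115; p=2
n=4: >1, acc = 115*2+4 = 234; p=3
n=10: >1, acc = 234*2+10 = 478; p=4
acc*p = 478*4 = 1912

1912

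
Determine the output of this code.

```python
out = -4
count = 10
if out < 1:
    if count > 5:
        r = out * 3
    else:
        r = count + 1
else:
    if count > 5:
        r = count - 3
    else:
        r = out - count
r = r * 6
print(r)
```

out=-4, count=10
out < 1 is True; count > 5 is True
→ r = out * 3 = -12
r = (-12)*6 = -72

-72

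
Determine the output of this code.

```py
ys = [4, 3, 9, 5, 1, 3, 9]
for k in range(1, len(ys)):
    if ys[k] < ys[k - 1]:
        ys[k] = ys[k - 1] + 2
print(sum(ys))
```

k=1: 3<4, ys[1] = 4+2 = 6 → [4, 6, 9, 5, 1, 3, 9]
k=2: 9>=6, unchanged → [4, 6, 9, 5, 1, 3, 9]
k=3: 5<9, ys[3] = 9+2 = 11 → [4, 6, 9, 11, 1, 3, 9]
k=4: 1<11, ys[4] = 11+2 = 13 → [4, 6, 9, 11, 13, 3, 9]
k=5: 3<13, ys[5] = 13+2 = 15 → [4, 6, 9, 11, 13, 15, 9]
k=6: 9<15, ys[6] = 15+2 = 17 → [4, 6, 9, 11, 13, 15, 17]
sum = 75

75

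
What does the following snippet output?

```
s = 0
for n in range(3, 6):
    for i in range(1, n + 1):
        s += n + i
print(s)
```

n=3,i=1: s = 0+4 = 4
n=3,i=2: s = 4+5 = 9
n=3,i=3: s = 9+6 = 15
n=4,i=1: s = 15+5 = 20
n=4,i=2: s = 20+6 = 26
n=4,i=3: s = 26+7 = 33
n=4,i=4: s = 33+8 = 41
n=5,i=1: s = 41+6 = 47
n=5,i=2: s = 47+7 = 54
n=5,i=3: s = 54+8 = 62
n=5,i=4: s = 62+9 = 71
n=5,i=5: s = 71+10 = 81

81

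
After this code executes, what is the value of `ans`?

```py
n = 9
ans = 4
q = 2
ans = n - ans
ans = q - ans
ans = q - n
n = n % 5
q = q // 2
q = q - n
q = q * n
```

ans = 9-4 = 5
ans = 2-5 = -3
ans = 2-9 = -7
n = 9%5 = 4
q = 2//2 = 1
q = 1-4 = -3
q = (-3)*4 = -12

-7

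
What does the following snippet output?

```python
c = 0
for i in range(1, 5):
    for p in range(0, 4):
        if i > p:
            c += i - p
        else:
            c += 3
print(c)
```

38

i=1,p=0: 1>0, c = 0+1 = 1
i=1,p=1: not 1>1, c = 1+3 = 4
i=1,p=2: not 1>2, c = 4+3 = 7
i=1,p=3: not 1>3, c = 7+3 = 10
i=2,p=0: 2>0, c = 10+2 = 12
i=2,p=1: 2>1, c = 12+1 = 13
i=2,p=2: not 2>2, c = 13+3 = 16
i=2,p=3: not 2>3, c = 16+3 = 19
i=3,p=0: 3>0, c = 19+3 = 22
i=3,p=1: 3>1, c = 22+2 = 24
i=3,p=2: 3>2, c = 24+1 = 25
i=3,p=3: not 3>3, c = 25+3 = 28
i=4,p=0: 4>0, c = 28+4 = 32
i=4,p=1: 4>1, c = 32+3 = 35
i=4,p=2: 4>2, c = 35+2 = 37
i=4,p=3: 4>3, c = 37+1 = 38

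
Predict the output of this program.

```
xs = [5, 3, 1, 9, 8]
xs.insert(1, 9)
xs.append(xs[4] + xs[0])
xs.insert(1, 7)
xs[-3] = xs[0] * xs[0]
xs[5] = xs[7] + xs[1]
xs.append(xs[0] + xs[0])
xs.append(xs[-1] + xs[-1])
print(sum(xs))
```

98

insert 9 at 1 → [5, 9, 3, 1, 9, 8]
append xs[4]+xs[0] = 9+5 = 14 → [5, 9, 3, 1, 9, 8, 14]
insert 7 at 1 → [5, 7, 9, 3, 1, 9, 8, 14]
xs[-3] = xs[0]*xs[0] = 5*5 = 25 → [5, 7, 9, 3, 1, 25, 8, 14]
xs[5] = xs[7]+xs[1] = 14+7 = 21 → [5, 7, 9, 3, 1, 21, 8, 14]
append xs[0]+xs[0] = 5+5 = 10 → [5, 7, 9, 3, 1, 21, 8, 14, 10]
append xs[-1]+xs[-1] = 10+10 = 20 → [5, 7, 9, 3, 1, 21, 8, 14, 10, 20]
sum = 98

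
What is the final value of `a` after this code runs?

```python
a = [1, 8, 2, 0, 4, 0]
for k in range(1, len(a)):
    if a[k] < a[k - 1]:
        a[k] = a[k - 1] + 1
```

[1, 8, 9, 10, 11, 12]

k=1: 8>=1, unchanged → [1, 8, 2, 0, 4, 0]
k=2: 2<8, a[2] = 8+1 = 9 → [1, 8, 9, 0, 4, 0]
k=3: 0<9, a[3] = 9+1 = 10 → [1, 8, 9, 10, 4, 0]
k=4: 4<10, a[4] = 10+1 = 11 → [1, 8, 9, 10, 11, 0]
k=5: 0<11, a[5] = 11+1 = 12 → [1, 8, 9, 10, 11, 12]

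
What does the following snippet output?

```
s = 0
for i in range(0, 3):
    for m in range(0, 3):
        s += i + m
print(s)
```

18

i=0,m=0: s = 0+0 = 0
i=0,m=1: s = 0+1 = 1
i=0,m=2: s = 1+2 = 3
i=1,m=0: s = 3+1 = 4
i=1,m=1: s = 4+2 = 6
i=1,m=2: s = 6+3 = 9
i=2,m=0: s = 9+2 = 11
i=2,m=1: s = 11+3 = 14
i=2,m=2: s = 14+4 = 18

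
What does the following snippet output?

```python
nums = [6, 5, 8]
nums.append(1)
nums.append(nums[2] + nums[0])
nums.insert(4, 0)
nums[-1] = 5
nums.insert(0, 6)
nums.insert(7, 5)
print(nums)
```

[6, 6, 5, 8, 1, 0, 5, 5]

append 1 → [6, 5, 8, 1]
append nums[2]+nums[0] = 8+6 = 14 → [6, 5, 8, 1, 14]
insert 0 at 4 → [6, 5, 8, 1, 0, 14]
nums[-1] = 5 → [6, 5, 8, 1, 0, 5]
insert 6 at 0 → [6, 6, 5, 8, 1, 0, 5]
insert 5 at 7 → [6, 6, 5, 8, 1, 0, 5, 5]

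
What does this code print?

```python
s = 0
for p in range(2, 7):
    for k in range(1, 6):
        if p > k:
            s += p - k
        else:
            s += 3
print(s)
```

p=2,k=1: 2>1, s = 0+1 = 1
p=2,k=2: not 2>2, s = 1+3 = 4
p=2,k=3: not 2>3, s = 4+3 = 7
p=2,k=4: not 2>4, s = 7+3 = 10
p=2,k=5: not 2>5, s = 10+3 = 13
p=3,k=1: 3>1, s = 13+2 = 15
p=3,k=2: 3>2, s = 15+1 = 16
p=3,k=3: not 3>3, s = 16+3 = 19
p=3,k=4: not 3>4, s = 19+3 = 22
p=3,k=5: not 3>5, s = 22+3 = 25
p=4,k=1: 4>1, s = 25+3 = 28
p=4,k=2: 4>2, s = 28+2 = 30
p=4,k=3: 4>3, s = 30+1 = 31
p=4,k=4: not 4>4, s = 31+3 = 34
p=4,k=5: not 4>5, s = 34+3 = 37
p=5,k=1: 5>1, s = 37+4 = 41
p=5,k=2: 5>2, s = 41+3 = 44
p=5,k=3: 5>3, s = 44+2 = 46
p=5,k=4: 5>4, s = 46+1 = 47
p=5,k=5: not 5>5, s = 47+3 = 50
p=6,k=1: 6>1, s = 50+5 = 55
p=6,k=2: 6>2, s = 55+4 = 59
p=6,k=3: 6>3, s = 59+3 = 62
p=6,k=4: 6>4, s = 62+2 = 64
p=6,k=5: 6>5, s = 64+1 = 65

65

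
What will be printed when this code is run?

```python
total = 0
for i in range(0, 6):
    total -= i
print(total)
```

-15

i=0: total = 0-0 = 0
i=1: total = 0-1 = -1
i=2: total = (-1)-2 = -3
i=3: total = (-3)-3 = -6
i=4: total = (-6)-4 = -10
i=5: total = (-10)-5 = -15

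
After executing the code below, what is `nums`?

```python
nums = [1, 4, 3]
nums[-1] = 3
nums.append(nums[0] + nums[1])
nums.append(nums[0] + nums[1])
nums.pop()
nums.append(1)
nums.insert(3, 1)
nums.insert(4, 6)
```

[1, 4, 3, 1, 6, 5, 1]

nums[-1] = 3 → [1, 4, 3]
append nums[0]+nums[1] = 1+4 = 5 → [1, 4, 3, 5]
append nums[0]+nums[1] = 1+4 = 5 → [1, 4, 3, 5, 5]
pop() removes 5 → [1, 4, 3, 5]
append 1 → [1, 4, 3, 5, 1]
insert 1 at 3 → [1, 4, 3, 1, 5, 1]
insert 6 at 4 → [1, 4, 3, 1, 6, 5, 1]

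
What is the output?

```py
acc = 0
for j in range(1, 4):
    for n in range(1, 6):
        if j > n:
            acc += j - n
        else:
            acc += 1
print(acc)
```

16

j=1,n=1: not 1>1, acc = 0+1 = 1
j=1,n=2: not 1>2, acc = 1+1 = 2
j=1,n=3: not 1>3, acc = 2+1 = 3
j=1,n=4: not 1>4, acc = 3+1 = 4
j=1,n=5: not 1>5, acc = 4+1 = 5
j=2,n=1: 2>1, acc = 5+1 = 6
j=2,n=2: not 2>2, acc = 6+1 = 7
j=2,n=3: not 2>3, acc = 7+1 = 8
j=2,n=4: not 2>4, acc = 8+1 = 9
j=2,n=5: not 2>5, acc = 9+1 = 10
j=3,n=1: 3>1, acc = 10+2 = 12
j=3,n=2: 3>2, acc = 12+1 = 13
j=3,n=3: not 3>3, acc = 13+1 = 14
j=3,n=4: not 3>4, acc = 14+1 = 15
j=3,n=5: not 3>5, acc = 15+1 = 16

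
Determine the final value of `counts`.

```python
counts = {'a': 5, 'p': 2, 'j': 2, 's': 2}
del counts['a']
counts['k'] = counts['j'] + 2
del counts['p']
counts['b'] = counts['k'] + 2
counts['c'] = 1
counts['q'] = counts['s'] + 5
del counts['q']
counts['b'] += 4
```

del 'a' → {'p': 2, 'j': 2, 's': 2}
counts['k'] = counts['j']+2 = 4 → {'p': 2, 'j': 2, 's': 2, 'k': 4}
del 'p' → {'j': 2, 's': 2, 'k': 4}
counts['b'] = counts['k']+2 = 6 → {'j': 2, 's': 2, 'k': 4, 'b': 6}
counts['c'] = 1 → {'j': 2, 's': 2, 'k': 4, 'b': 6, 'c': 1}
counts['q'] = counts['s']+5 = 7 → {'j': 2, 's': 2, 'k': 4, 'b': 6, 'c': 1, 'q': 7}
del 'q' → {'j': 2, 's': 2, 'k': 4, 'b': 6, 'c': 1}
counts['b'] = 6+4 = 10 → {'j': 2, 's': 2, 'k': 4, 'b': 10, 'c': 1}

{'j': 2, 's': 2, 'k': 4, 'b': 10, 'c': 1}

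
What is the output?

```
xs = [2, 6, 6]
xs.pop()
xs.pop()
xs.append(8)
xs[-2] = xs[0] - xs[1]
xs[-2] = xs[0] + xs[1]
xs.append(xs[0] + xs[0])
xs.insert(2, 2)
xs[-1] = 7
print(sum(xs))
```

19

pop() removes 6 → [2, 6]
pop() removes 6 → [2]
append 8 → [2, 8]
xs[-2] = xs[0]-xs[1] = 2-8 = -6 → [-6, 8]
xs[-2] = xs[0]+xs[1] = (-6)+8 = 2 → [2, 8]
append xs[0]+xs[0] = 2+2 = 4 → [2, 8, 4]
insert 2 at 2 → [2, 8, 2, 4]
xs[-1] = 7 → [2, 8, 2, 7]
sum = 19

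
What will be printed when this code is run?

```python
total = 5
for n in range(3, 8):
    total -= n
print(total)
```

-20

n=3: total = 5-3 = 2
n=4: total = 2-4 = -2
n=5: total = (-2)-5 = -7
n=6: total = (-7)-6 = -13
n=7: total = (-13)-7 = -20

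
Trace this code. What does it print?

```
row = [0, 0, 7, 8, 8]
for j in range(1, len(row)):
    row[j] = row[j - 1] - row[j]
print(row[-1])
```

j=1: row[1] = 0-0 = 0 → [0, 0, 7, 8, 8]
j=2: row[2] = 0-7 = -7 → [0, 0, -7, 8, 8]
j=3: row[3] = (-7)-8 = -15 → [0, 0, -7, -15, 8]
j=4: row[4] = (-15)-8 = -23 → [0, 0, -7, -15, -23]

-23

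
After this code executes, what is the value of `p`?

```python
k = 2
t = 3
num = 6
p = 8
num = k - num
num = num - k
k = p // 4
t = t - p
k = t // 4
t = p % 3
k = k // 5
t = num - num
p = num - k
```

num = 2-6 = -4
num = (-4)-2 = -6
k = 8//4 = 2
t = 3-8 = -5
k = (-5)//4 = -2
t = 8%3 = 2
k = (-2)//5 = -1
t = (-6)-(-6) = 0
p = (-6)-(-1) = -5

-5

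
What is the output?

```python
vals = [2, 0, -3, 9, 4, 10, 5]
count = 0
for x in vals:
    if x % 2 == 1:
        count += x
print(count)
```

11

x=2: not odd
x=0: not odd
x=-3: odd, count = 0+(-3) = -3
x=9: odd, count = (-3)+9 = 6
x=4: not odd
x=10: not odd
x=5: odd, count = 6+5 = 11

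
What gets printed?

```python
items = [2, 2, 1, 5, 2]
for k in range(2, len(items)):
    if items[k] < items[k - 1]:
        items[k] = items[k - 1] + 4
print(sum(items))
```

k=2: 1<2, items[2] = 2+4 = 6 → [2, 2, 6, 5, 2]
k=3: 5<6, items[3] = 6+4 = 10 → [2, 2, 6, 10, 2]
k=4: 2<10, items[4] = 10+4 = 14 → [2, 2, 6, 10, 14]
sum = 34

34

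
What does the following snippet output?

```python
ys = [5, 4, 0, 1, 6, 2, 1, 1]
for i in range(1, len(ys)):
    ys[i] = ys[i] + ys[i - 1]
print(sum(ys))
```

106

i=1: ys[1] = 4+5 = 9 → [5, 9, 0, 1, 6, 2, 1, 1]
i=2: ys[2] = 0+9 = 9 → [5, 9, 9, 1, 6, 2, 1, 1]
i=3: ys[3] = 1+9 = 10 → [5, 9, 9, 10, 6, 2, 1, 1]
i=4: ys[4] = 6+10 = 16 → [5, 9, 9, 10, 16, 2, 1, 1]
i=5: ys[5] = 2+16 = 18 → [5, 9, 9, 10, 16, 18, 1, 1]
i=6: ys[6] = 1+18 = 19 → [5, 9, 9, 10, 16, 18, 19, 1]
i=7: ys[7] = 1+19 = 20 → [5, 9, 9, 10, 16, 18, 19, 20]
sum = 106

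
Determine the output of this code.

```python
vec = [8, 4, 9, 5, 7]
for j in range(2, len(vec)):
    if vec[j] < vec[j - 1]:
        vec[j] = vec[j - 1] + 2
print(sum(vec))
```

45

j=2: 9>=4, unchanged → [8, 4, 9, 5, 7]
j=3: 5<9, vec[3] = 9+2 = 11 → [8, 4, 9, 11, 7]
j=4: 7<11, vec[4] = 11+2 = 13 → [8, 4, 9, 11, 13]
sum = 45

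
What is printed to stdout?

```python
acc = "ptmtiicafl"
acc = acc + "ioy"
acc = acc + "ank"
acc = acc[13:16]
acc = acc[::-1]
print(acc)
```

kna

+ 'ioy' → 'ptmtiicaflioy'
+ 'ank' → 'ptmtiicaflioyank'
slice [13:16] → 'ank'
reverse → 'kna'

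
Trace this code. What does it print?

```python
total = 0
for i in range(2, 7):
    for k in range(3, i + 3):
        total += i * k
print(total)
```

i=2,k=3: total = 0+6 = 6
i=2,k=4: total = 6+8 = 14
i=3,k=3: total = 14+9 = 23
i=3,k=4: total = 23+12 = 35
i=3,k=5: total = 35+15 = 50
i=4,k=3: total = 50+12 = 62
i=4,k=4: total = 62+16 = 78
i=4,k=5: total = 78+20 = 98
i=4,k=6: total = 98+24 = 122
i=5,k=3: total = 122+15 = 137
i=5,k=4: total = 137+20 = 157
i=5,k=5: total = 157+25 = 182
i=5,k=6: total = 182+30 = 212
i=5,k=7: total = 212+35 = 247
i=6,k=3: total = 247+18 = 265
i=6,k=4: total = 265+24 = 289
i=6,k=5: total = 289+30 = 319
i=6,k=6: total = 319+36 = 355
i=6,k=7: total = 355+42 = 397
i=6,k=8: total = 397+48 = 445

445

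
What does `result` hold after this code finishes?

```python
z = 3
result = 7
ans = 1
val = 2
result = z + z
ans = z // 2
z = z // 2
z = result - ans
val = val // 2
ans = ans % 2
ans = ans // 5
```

6

result = 3+3 = 6
ans = 3//2 = 1
z = 3//2 = 1
z = 6-1 = 5
val = 2//2 = 1
ans = 1%2 = 1
ans = 1//5 = 0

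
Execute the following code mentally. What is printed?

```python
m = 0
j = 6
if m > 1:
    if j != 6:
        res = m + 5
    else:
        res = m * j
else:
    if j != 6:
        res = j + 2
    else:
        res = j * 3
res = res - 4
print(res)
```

m=0, j=6
m > 1 is False; j != 6 is False
→ res = j * 3 = 18
res = 18-4 = 14

14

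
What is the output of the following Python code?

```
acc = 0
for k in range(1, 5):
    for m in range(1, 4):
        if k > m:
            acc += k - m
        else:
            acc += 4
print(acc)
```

k=1,m=1: not 1>1, acc = 0+4 = 4
k=1,m=2: not 1>2, acc = 4+4 = 8
k=1,m=3: not 1>3, acc = 8+4 = 12
k=2,m=1: 2>1, acc = 12+1 = 13
k=2,m=2: not 2>2, acc = 13+4 = 17
k=2,m=3: not 2>3, acc = 17+4 = 21
k=3,m=1: 3>1, acc = 21+2 = 23
k=3,m=2: 3>2, acc = 23+1 = 24
k=3,m=3: not 3>3, acc = 24+4 = 28
k=4,m=1: 4>1, acc = 28+3 = 31
k=4,m=2: 4>2, acc = 31+2 = 33
k=4,m=3: 4>3, acc = 33+1 = 34

34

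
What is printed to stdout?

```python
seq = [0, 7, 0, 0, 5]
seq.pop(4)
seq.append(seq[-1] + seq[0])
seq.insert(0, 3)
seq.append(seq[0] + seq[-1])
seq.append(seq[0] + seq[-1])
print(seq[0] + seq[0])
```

pop(4) removes 5 → [0, 7, 0, 0]
append seq[-1]+seq[0] = 0+0 = 0 → [0, 7, 0, 0, 0]
insert 3 at 0 → [3, 0, 7, 0, 0, 0]
append seq[0]+seq[-1] = 3+0 = 3 → [3, 0, 7, 0, 0, 0, 3]
append seq[0]+seq[-1] = 3+3 = 6 → [3, 0, 7, 0, 0, 0, 3, 6]
seq[0]+seq[0] = 3+3 = 6

6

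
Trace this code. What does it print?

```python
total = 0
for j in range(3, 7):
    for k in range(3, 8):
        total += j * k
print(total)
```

j=3,k=3: total = 0+9 = 9
j=3,k=4: total = 9+12 = 21
j=3,k=5: total = 21+15 = 36
j=3,k=6: total = 36+18 = 54
j=3,k=7: total = 54+21 = 75
j=4,k=3: total = 75+12 = 87
j=4,k=4: total = 87+16 = 103
j=4,k=5: total = 103+20 = 123
j=4,k=6: total = 123+24 = 147
j=4,k=7: total = 147+28 = 175
j=5,k=3: total = 175+15 = 190
j=5,k=4: total = 190+20 = 210
j=5,k=5: total = 210+25 = 235
j=5,k=6: total = 235+30 = 265
j=5,k=7: total = 265+35 = 300
j=6,k=3: total = 300+18 = 318
j=6,k=4: total = 318+24 = 342
j=6,k=5: total = 342+30 = 372
j=6,k=6: total = 372+36 = 408
j=6,k=7: total = 408+42 = 450

450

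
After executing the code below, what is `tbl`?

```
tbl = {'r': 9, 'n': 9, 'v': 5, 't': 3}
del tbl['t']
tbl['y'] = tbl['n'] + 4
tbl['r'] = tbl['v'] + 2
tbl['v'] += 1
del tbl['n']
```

del 't' → {'r': 9, 'n': 9, 'v': 5}
tbl['y'] = tbl['n']+4 = 13 → {'r': 9, 'n': 9, 'v': 5, 'y': 13}
tbl['r'] = tbl['v']+2 = 7 → {'r': 7, 'n': 9, 'v': 5, 'y': 13}
tbl['v'] = 5+1 = 6 → {'r': 7, 'n': 9, 'v': 6, 'y': 13}
del 'n' → {'r': 7, 'v': 6, 'y': 13}

{'r': 7, 'v': 6, 'y': 13}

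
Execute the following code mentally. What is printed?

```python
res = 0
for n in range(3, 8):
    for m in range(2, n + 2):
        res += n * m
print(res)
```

n=3,m=2: res = 0+6 = 6
n=3,m=3: res = 6+9 = 15
n=3,m=4: res = 15+12 = 27
n=4,m=2: res = 27+8 = 35
n=4,m=3: res = 35+12 = 47
n=4,m=4: res = 47+16 = 63
n=4,m=5: res = 63+20 = 83
n=5,m=2: res = 83+10 = 93
n=5,m=3: res = 93+15 = 108
n=5,m=4: res = 108+20 = 128
n=5,m=5: res = 128+25 = 153
n=5,m=6: res = 153+30 = 183
n=6,m=2: res = 183+12 = 195
n=6,m=3: res = 195+18 = 213
n=6,m=4: res = 213+24 = 237
n=6,m=5: res = 237+30 = 267
n=6,m=6: res = 267+36 = 303
n=6,m=7: res = 303+42 = 345
n=7,m=2: res = 345+14 = 359
n=7,m=3: res = 359+21 = 380
n=7,m=4: res = 380+28 = 408
n=7,m=5: res = 408+35 = 443
n=7,m=6: res = 443+42 = 485
n=7,m=7: res = 485+49 = 534
n=7,m=8: res = 534+56 = 590

590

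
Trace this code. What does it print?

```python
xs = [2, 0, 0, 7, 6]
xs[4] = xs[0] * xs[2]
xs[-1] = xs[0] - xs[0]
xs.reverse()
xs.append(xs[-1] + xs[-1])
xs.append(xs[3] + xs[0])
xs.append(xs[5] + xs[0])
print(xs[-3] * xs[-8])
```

xs[4] = xs[0]*xs[2] = 2*0 = 0 → [2, 0, 0, 7, 0]
xs[-1] = xs[0]-xs[0] = 2-2 = 0 → [2, 0, 0, 7, 0]
reverse → [0, 7, 0, 0, 2]
append xs[-1]+xs[-1] = 2+2 = 4 → [0, 7, 0, 0, 2, 4]
append xs[3]+xs[0] = 0+0 = 0 → [0, 7, 0, 0, 2, 4, 0]
append xs[5]+xs[0] = 4+0 = 4 → [0, 7, 0, 0, 2, 4, 0, 4]
xs[-3]*xs[-8] = 4*0 = 0

0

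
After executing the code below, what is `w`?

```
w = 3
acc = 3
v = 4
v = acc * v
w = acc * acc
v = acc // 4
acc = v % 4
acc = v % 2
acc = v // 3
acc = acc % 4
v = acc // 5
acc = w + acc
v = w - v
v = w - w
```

9

v = 3*4 = 12
w = 3*3 = 9
v = 3//4 = 0
acc = 0%4 = 0
acc = 0%2 = 0
acc = 0//3 = 0
acc = 0%4 = 0
v = 0//5 = 0
acc = 9+0 = 9
v = 9-0 = 9
v = 9-9 = 0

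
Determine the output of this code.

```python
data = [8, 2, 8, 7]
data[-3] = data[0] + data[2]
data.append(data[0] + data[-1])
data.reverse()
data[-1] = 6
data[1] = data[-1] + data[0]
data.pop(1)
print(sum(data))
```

45

data[-3] = data[0]+data[2] = 8+8 = 16 → [8, 16, 8, 7]
append data[0]+data[-1] = 8+7 = 15 → [8, 16, 8, 7, 15]
reverse → [15, 7, 8, 16, 8]
data[-1] = 6 → [15, 7, 8, 16, 6]
data[1] = data[-1]+data[0] = 6+15 = 21 → [15, 21, 8, 16, 6]
pop(1) removes 21 → [15, 8, 16, 6]
sum = 45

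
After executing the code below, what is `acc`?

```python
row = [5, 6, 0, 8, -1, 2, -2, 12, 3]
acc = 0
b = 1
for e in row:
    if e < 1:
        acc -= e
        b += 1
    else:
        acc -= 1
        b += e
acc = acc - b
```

e=5: not <1, acc = 0-1 = -1; b=6
e=6: not <1, acc = (-1)-1 = -2; b=12
e=0: <1, acc = (-2)-0 = -2; b=13
e=8: not <1, acc = (-2)-1 = -3; b=21
e=-1: <1, acc = (-3)-(-1) = -2; b=22
e=2: not <1, acc = (-2)-1 = -3; b=24
e=-2: <1, acc = (-3)-(-2) = -1; b=25
e=12: not <1, acc = (-1)-1 = -2; b=37
e=3: not <1, acc = (-2)-1 = -3; b=40
acc-b = (-3)-40 = -43

-43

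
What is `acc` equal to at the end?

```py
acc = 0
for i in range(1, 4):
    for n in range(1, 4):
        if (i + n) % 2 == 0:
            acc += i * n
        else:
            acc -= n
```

12

i=1,n=1: even sum, acc = 0+1 = 1
i=1,n=2: odd sum, acc = 1-2 = -1
i=1,n=3: even sum, acc = (-1)+3 = 2
i=2,n=1: odd sum, acc = 2-1 = 1
i=2,n=2: even sum, acc = 1+4 = 5
i=2,n=3: odd sum, acc = 5-3 = 2
i=3,n=1: even sum, acc = 2+3 = 5
i=3,n=2: odd sum, acc = 5-2 = 3
i=3,n=3: even sum, acc = 3+9 = 12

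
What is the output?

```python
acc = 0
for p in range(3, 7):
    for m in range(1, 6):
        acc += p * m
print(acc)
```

270

p=3,m=1: acc = 0+3 = 3
p=3,m=2: acc = 3+6 = 9
p=3,m=3: acc = 9+9 = 18
p=3,m=4: acc = 18+12 = 30
p=3,m=5: acc = 30+15 = 45
p=4,m=1: acc = 45+4 = 49
p=4,m=2: acc = 49+8 = 57
p=4,m=3: acc = 57+12 = 69
p=4,m=4: acc = 69+16 = 85
p=4,m=5: acc = 85+20 = 105
p=5,m=1: acc = 105+5 = 110
p=5,m=2: acc = 110+10 = 120
p=5,m=3: acc = 120+15 = 135
p=5,m=4: acc = 135+20 = 155
p=5,m=5: acc = 155+25 = 180
p=6,m=1: acc = 180+6 = 186
p=6,m=2: acc = 186+12 = 198
p=6,m=3: acc = 198+18 = 216
p=6,m=4: acc = 216+24 = 240
p=6,m=5: acc = 240+30 = 270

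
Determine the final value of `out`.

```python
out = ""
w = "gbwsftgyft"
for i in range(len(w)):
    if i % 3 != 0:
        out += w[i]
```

i=0: skip
i=1: add 'b' → 'b'
i=2: add 'w' → 'bw'
i=3: skip
i=4: add 'f' → 'bwf'
i=5: add 't' → 'bwft'
i=6: skip
i=7: add 'y' → 'bwfty'
i=8: add 'f' → 'bwftyf'
i=9: skip

'bwftyf'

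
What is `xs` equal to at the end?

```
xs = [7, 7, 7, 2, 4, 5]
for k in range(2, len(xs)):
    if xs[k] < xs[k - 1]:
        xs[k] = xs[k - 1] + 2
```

k=2: 7>=7, unchanged → [7, 7, 7, 2, 4, 5]
k=3: 2<7, xs[3] = 7+2 = 9 → [7, 7, 7, 9, 4, 5]
k=4: 4<9, xs[4] = 9+2 = 11 → [7, 7, 7, 9, 11, 5]
k=5: 5<11, xs[5] = 11+2 = 13 → [7, 7, 7, 9, 11, 13]

[7, 7, 7, 9, 11, 13]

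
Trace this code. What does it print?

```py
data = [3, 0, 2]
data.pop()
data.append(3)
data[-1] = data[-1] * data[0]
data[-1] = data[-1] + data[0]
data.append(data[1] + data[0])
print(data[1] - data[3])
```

pop() removes 2 → [3, 0]
append 3 → [3, 0, 3]
data[-1] = data[-1]*data[0] = 3*3 = 9 → [3, 0, 9]
data[-1] = data[-1]+data[0] = 9+3 = 12 → [3, 0, 12]
append data[1]+data[0] = 0+3 = 3 → [3, 0, 12, 3]
data[1]-data[3] = 0-3 = -3

-3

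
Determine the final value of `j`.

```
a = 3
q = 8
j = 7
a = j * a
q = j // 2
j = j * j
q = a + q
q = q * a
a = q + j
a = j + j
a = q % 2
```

a = 7*3 = 21
q = 7//2 = 3
j = 7*7 = 49
q = 21+3 = 24
q = 24*21 = 504
a = 504+49 = 553
a = 49+49 = 98
a = 504%2 = 0

49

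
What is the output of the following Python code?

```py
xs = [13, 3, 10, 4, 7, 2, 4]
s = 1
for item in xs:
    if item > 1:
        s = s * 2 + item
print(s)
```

item=13: >1, s = 1*2+13 = 15
item=3: >1, s = 15*2+3 = 33
item=10: >1, s = 33*2+10 = 76
item=4: >1, s = 76*2+4 = 156
item=7: >1, s = 156*2+7 = 319
item=2: >1, s = 319*2+2 = 640
item=4: >1, s = 640*2+4 = 1284

1284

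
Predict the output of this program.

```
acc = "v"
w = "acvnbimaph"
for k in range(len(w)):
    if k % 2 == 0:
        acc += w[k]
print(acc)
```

vavbmp

k=0: add 'a' → 'va'
k=1: skip
k=2: add 'v' → 'vav'
k=3: skip
k=4: add 'b' → 'vavb'
k=5: skip
k=6: add 'm' → 'vavbm'
k=7: skip
k=8: add 'p' → 'vavbmp'
k=9: skip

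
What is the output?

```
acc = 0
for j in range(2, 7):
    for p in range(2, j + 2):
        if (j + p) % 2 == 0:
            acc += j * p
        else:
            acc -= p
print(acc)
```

j=2,p=2: even sum, acc = 0+4 = 4
j=2,p=3: odd sum, acc = 4-3 = 1
j=3,p=2: odd sum, acc = 1-2 = -1
j=3,p=3: even sum, acc = (-1)+9 = 8
j=3,p=4: odd sum, acc = 8-4 = 4
j=4,p=2: even sum, acc = 4+8 = 12
j=4,p=3: odd sum, acc = 12-3 = 9
j=4,p=4: even sum, acc = 9+16 = 25
j=4,p=5: odd sum, acc = 25-5 = 20
j=5,p=2: odd sum, acc = 20-2 = 18
j=5,p=3: even sum, acc = 18+15 = 33
j=5,p=4: odd sum, acc = 33-4 = 29
j=5,p=5: even sum, acc = 29+25 = 54
j=5,p=6: odd sum, acc = 54-6 = 48
j=6,p=2: even sum, acc = 48+12 = 60
j=6,p=3: odd sum, acc = 60-3 = 57
j=6,p=4: even sum, acc = 57+24 = 81
j=6,p=5: odd sum, acc = 81-5 = 76
j=6,p=6: even sum, acc = 76+36 = 112
j=6,p=7: odd sum, acc = 112-7 = 105

105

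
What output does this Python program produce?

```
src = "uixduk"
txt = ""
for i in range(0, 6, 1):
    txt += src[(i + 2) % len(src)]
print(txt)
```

i=0: add src[2]='x' → 'x'
i=1: add src[3]='d' → 'xd'
i=2: add src[4]='u' → 'xdu'
i=3: add src[5]='k' → 'xduk'
i=4: add src[0]='u' → 'xduku'
i=5: add src[1]='i' → 'xdukui'

xdukui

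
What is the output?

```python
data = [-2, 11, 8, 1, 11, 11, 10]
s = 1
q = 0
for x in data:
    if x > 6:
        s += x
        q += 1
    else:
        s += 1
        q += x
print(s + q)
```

58

x=-2: not >6, s = 1+1 = 2; q=-2
x=11: >6, s = 2+11 = 13; q=-1
x=8: >6, s = 13+8 = 21; q=0
x=1: not >6, s = 21+1 = 22; q=1
x=11: >6, s = 22+11 = 33; q=2
x=11: >6, s = 33+11 = 44; q=3
x=10: >6, s = 44+10 = 54; q=4
s+q = 54+4 = 58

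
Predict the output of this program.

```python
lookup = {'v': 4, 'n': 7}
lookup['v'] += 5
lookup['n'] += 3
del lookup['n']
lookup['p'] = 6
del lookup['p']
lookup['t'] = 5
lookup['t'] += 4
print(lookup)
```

{'v': 9, 't': 9}

lookup['v'] = 4+5 = 9 → {'v': 9, 'n': 7}
lookup['n'] = 7+3 = 10 → {'v': 9, 'n': 10}
del 'n' → {'v': 9}
lookup['p'] = 6 → {'v': 9, 'p': 6}
del 'p' → {'v': 9}
lookup['t'] = 5 → {'v': 9, 't': 5}
lookup['t'] = 5+4 = 9 → {'v': 9, 't': 9}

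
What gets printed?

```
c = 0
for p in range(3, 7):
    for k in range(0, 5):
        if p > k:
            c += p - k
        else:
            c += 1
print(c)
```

54

p=3,k=0: 3>0, c = 0+3 = 3
p=3,k=1: 3>1, c = 3+2 = 5
p=3,k=2: 3>2, c = 5+1 = 6
p=3,k=3: not 3>3, c = 6+1 = 7
p=3,k=4: not 3>4, c = 7+1 = 8
p=4,k=0: 4>0, c = 8+4 = 12
p=4,k=1: 4>1, c = 12+3 = 15
p=4,k=2: 4>2, c = 15+2 = 17
p=4,k=3: 4>3, c = 17+1 = 18
p=4,k=4: not 4>4, c = 18+1 = 19
p=5,k=0: 5>0, c = 19+5 = 24
p=5,k=1: 5>1, c = 24+4 = 28
p=5,k=2: 5>2, c = 28+3 = 31
p=5,k=3: 5>3, c = 31+2 = 33
p=5,k=4: 5>4, c = 33+1 = 34
p=6,k=0: 6>0, c = 34+6 = 40
p=6,k=1: 6>1, c = 40+5 = 45
p=6,k=2: 6>2, c = 45+4 = 49
p=6,k=3: 6>3, c = 49+3 = 52
p=6,k=4: 6>4, c = 52+2 = 54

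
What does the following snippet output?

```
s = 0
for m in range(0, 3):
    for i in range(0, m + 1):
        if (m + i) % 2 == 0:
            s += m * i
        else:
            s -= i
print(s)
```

4

m=0,i=0: even sum, s = 0+0 = 0
m=1,i=0: odd sum, s = 0-0 = 0
m=1,i=1: even sum, s = 0+1 = 1
m=2,i=0: even sum, s = 1+0 = 1
m=2,i=1: odd sum, s = 1-1 = 0
m=2,i=2: even sum, s = 0+4 = 4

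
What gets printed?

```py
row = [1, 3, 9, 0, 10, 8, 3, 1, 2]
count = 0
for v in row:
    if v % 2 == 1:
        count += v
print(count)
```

17

v=1: odd, count = 0+1 = 1
v=3: odd, count = 1+3 = 4
v=9: odd, count = 4+9 = 13
v=0: not odd
v=10: not odd
v=8: not odd
v=3: odd, count = 13+3 = 16
v=1: odd, count = 16+1 = 17
v=2: not odd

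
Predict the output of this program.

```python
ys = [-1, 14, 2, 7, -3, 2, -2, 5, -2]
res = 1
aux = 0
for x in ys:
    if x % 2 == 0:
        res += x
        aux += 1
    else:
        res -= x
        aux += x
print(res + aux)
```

20

x=-1: not even, res = 1-(-1) = 2; aux=-1
x=14: even, res = 2+14 = 16; aux=0
x=2: even, res = 16+2 = 18; aux=1
x=7: not even, res = 18-7 = 11; aux=8
x=-3: not even, res = 11-(-3) = 14; aux=5
x=2: even, res = 14+2 = 16; aux=6
x=-2: even, res = 16+(-2) = 14; aux=7
x=5: not even, res = 14-5 = 9; aux=12
x=-2: even, res = 9+(-2) = 7; aux=13
res+aux = 7+13 = 20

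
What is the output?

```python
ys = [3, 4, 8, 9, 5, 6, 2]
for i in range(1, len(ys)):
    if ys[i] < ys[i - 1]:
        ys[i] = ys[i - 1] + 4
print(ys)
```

i=1: 4>=3, unchanged → [3, 4, 8, 9, 5, 6, 2]
i=2: 8>=4, unchanged → [3, 4, 8, 9, 5, 6, 2]
i=3: 9>=8, unchanged → [3, 4, 8, 9, 5, 6, 2]
i=4: 5<9, ys[4] = 9+4 = 13 → [3, 4, 8, 9, 13, 6, 2]
i=5: 6<13, ys[5] = 13+4 = 17 → [3, 4, 8, 9, 13, 17, 2]
i=6: 2<17, ys[6] = 17+4 = 21 → [3, 4, 8, 9, 13, 17, 21]

[3, 4, 8, 9, 13, 17, 21]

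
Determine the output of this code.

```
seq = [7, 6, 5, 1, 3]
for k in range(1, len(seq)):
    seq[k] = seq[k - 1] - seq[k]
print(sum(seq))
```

-9

k=1: seq[1] = 7-6 = 1 → [7, 1, 5, 1, 3]
k=2: seq[2] = 1-5 = -4 → [7, 1, -4, 1, 3]
k=3: seq[3] = (-4)-1 = -5 → [7, 1, -4, -5, 3]
k=4: seq[4] = (-5)-3 = -8 → [7, 1, -4, -5, -8]
sum = -9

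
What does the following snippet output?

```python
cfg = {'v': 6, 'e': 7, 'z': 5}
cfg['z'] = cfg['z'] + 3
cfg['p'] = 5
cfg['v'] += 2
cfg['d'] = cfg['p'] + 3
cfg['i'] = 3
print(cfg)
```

cfg['z'] = cfg['z']+3 = 8 → {'v': 6, 'e': 7, 'z': 8}
cfg['p'] = 5 → {'v': 6, 'e': 7, 'z': 8, 'p': 5}
cfg['v'] = 6+2 = 8 → {'v': 8, 'e': 7, 'z': 8, 'p': 5}
cfg['d'] = cfg['p']+3 = 8 → {'v': 8, 'e': 7, 'z': 8, 'p': 5, 'd': 8}
cfg['i'] = 3 → {'v': 8, 'e': 7, 'z': 8, 'p': 5, 'd': 8, 'i': 3}

{'v': 8, 'e': 7, 'z': 8, 'p': 5, 'd': 8, 'i': 3}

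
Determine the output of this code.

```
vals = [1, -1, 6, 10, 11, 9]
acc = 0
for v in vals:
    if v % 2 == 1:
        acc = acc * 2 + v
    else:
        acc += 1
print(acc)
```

v=1: odd, acc = 0*2+1 = 1
v=-1: odd, acc = 1*2+(-1) = 1
v=6: not odd, acc = 1+1 = 2
v=10: not odd, acc = 2+1 = 3
v=11: odd, acc = 3*2+11 = 17
v=9: odd, acc = 17*2+9 = 43

43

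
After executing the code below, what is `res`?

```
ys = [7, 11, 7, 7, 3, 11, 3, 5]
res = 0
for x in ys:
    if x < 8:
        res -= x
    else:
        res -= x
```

x=7: <8, res = 0-7 = -7
x=11: not <8, res = (-7)-11 = -18
x=7: <8, res = (-18)-7 = -25
x=7: <8, res = (-25)-7 = -32
x=3: <8, res = (-32)-3 = -35
x=11: not <8, res = (-35)-11 = -46
x=3: <8, res = (-46)-3 = -49
x=5: <8, res = (-49)-5 = -54

-54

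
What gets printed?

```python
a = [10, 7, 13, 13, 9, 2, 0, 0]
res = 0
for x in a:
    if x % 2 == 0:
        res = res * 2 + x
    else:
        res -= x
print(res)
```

x=10: even, res = 0*2+10 = 10
x=7: not even, res = 10-7 = 3
x=13: not even, res = 3-13 = -10
x=13: not even, res = (-10)-13 = -23
x=9: not even, res = (-23)-9 = -32
x=2: even, res = (-32)*2+2 = -62
x=0: even, res = (-62)*2+0 = -124
x=0: even, res = (-124)*2+0 = -248

-248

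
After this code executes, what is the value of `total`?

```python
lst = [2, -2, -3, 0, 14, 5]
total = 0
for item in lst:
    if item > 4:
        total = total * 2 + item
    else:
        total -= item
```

item=2: not >4, total = 0-2 = -2
item=-2: not >4, total = (-2)-(-2) = 0
item=-3: not >4, total = 0-(-3) = 3
item=0: not >4, total = 3-0 = 3
item=14: >4, total = 3*2+14 = 20
item=5: >4, total = 20*2+5 = 45

45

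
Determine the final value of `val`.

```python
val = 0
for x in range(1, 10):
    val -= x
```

-45

x=1: val = 0-1 = -1
x=2: val = (-1)-2 = -3
x=3: val = (-3)-3 = -6
x=4: val = (-6)-4 = -10
x=5: val = (-10)-5 = -15
x=6: val = (-15)-6 = -21
x=7: val = (-21)-7 = -28
x=8: val = (-28)-8 = -36
x=9: val = (-36)-9 = -45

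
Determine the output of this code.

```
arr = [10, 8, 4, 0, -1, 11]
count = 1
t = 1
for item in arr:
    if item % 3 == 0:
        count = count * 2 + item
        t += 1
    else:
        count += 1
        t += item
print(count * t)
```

item=10: not %3==0, count = 1+1 = 2; t=11
item=8: not %3==0, count = 2+1 = 3; t=19
item=4: not %3==0, count = 3+1 = 4; t=23
item=0: %3==0, count = 4*2+0 = 8; t=24
item=-1: not %3==0, count = 8+1 = 9; t=23
item=11: not %3==0, count = 9+1 = 10; t=34
count*t = 10*34 = 340

340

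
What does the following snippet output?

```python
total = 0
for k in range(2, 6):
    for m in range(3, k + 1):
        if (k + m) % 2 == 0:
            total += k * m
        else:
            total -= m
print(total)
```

58

k=3,m=3: even sum, total = 0+9 = 9
k=4,m=3: odd sum, total = 9-3 = 6
k=4,m=4: even sum, total = 6+16 = 22
k=5,m=3: even sum, total = 22+15 = 37
k=5,m=4: odd sum, total = 37-4 = 33
k=5,m=5: even sum, total = 33+25 = 58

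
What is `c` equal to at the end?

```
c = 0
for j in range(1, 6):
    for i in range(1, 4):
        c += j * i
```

j=1,i=1: c = 0+1 = 1
j=1,i=2: c = 1+2 = 3
j=1,i=3: c = 3+3 = 6
j=2,i=1: c = 6+2 = 8
j=2,i=2: c = 8+4 = 12
j=2,i=3: c = 12+6 = 18
j=3,i=1: c = 18+3 = 21
j=3,i=2: c = 21+6 = 27
j=3,i=3: c = 27+9 = 36
j=4,i=1: c = 36+4 = 40
j=4,i=2: c = 40+8 = 48
j=4,i=3: c = 48+12 = 60
j=5,i=1: c = 60+5 = 65
j=5,i=2: c = 65+10 = 75
j=5,i=3: c = 75+15 = 90

90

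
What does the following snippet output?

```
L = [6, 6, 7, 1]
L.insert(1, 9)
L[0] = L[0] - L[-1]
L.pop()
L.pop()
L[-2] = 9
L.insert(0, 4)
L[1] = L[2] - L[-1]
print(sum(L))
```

insert 9 at 1 → [6, 9, 6, 7, 1]
L[0] = L[0]-L[-1] = 6-1 = 5 → [5, 9, 6, 7, 1]
pop() removes 1 → [5, 9, 6, 7]
pop() removes 7 → [5, 9, 6]
L[-2] = 9 → [5, 9, 6]
insert 4 at 0 → [4, 5, 9, 6]
L[1] = L[2]-L[-1] = 9-6 = 3 → [4, 3, 9, 6]
sum = 22

22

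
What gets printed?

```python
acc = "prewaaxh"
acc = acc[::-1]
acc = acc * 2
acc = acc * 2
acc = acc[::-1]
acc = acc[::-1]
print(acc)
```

reverse → 'hxaawerp'
repeat ×2 → 'hxaawerphxaawerp'
repeat ×2 → 'hxaawerphxaawerphxaawerphxaawerp'
reverse → 'prewaaxhprewaaxhprewaaxhprewaaxh'
reverse → 'hxaawerphxaawerphxaawerphxaawerp'

hxaawerphxaawerphxaawerphxaawerp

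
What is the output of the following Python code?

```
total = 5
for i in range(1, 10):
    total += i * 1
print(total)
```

i=1: total = 5+1*1 = 6
i=2: total = 6+2*1 = 8
i=3: total = 8+3*1 = 11
i=4: total = 11+4*1 = 15
i=5: total = 15+5*1 = 20
i=6: total = 20+6*1 = 26
i=7: total = 26+7*1 = 33
i=8: total = 33+8*1 = 41
i=9: total = 41+9*1 = 50

50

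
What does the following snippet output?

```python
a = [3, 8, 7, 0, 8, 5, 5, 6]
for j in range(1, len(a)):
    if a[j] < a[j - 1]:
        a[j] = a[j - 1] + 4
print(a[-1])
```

32

j=1: 8>=3, unchanged → [3, 8, 7, 0, 8, 5, 5, 6]
j=2: 7<8, a[2] = 8+4 = 12 → [3, 8, 12, 0, 8, 5, 5, 6]
j=3: 0<12, a[3] = 12+4 = 16 → [3, 8, 12, 16, 8, 5, 5, 6]
j=4: 8<16, a[4] = 16+4 = 20 → [3, 8, 12, 16, 20, 5, 5, 6]
j=5: 5<20, a[5] = 20+4 = 24 → [3, 8, 12, 16, 20, 24, 5, 6]
j=6: 5<24, a[6] = 24+4 = 28 → [3, 8, 12, 16, 20, 24, 28, 6]
j=7: 6<28, a[7] = 28+4 = 32 → [3, 8, 12, 16, 20, 24, 28, 32]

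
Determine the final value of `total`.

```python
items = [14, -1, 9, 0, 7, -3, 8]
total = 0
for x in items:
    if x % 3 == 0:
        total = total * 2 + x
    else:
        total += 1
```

x=14: not %3==0, total = 0+1 = 1
x=-1: not %3==0, total = 1+1 = 2
x=9: %3==0, total = 2*2+9 = 13
x=0: %3==0, total = 13*2+0 = 26
x=7: not %3==0, total = 26+1 = 27
x=-3: %3==0, total = 27*2+(-3) = 51
x=8: not %3==0, total = 51+1 = 52

52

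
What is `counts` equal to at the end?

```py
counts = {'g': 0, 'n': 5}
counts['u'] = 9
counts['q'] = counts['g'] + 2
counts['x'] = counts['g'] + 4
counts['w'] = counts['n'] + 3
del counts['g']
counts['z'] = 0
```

counts['u'] = 9 → {'g': 0, 'n': 5, 'u': 9}
counts['q'] = counts['g']+2 = 2 → {'g': 0, 'n': 5, 'u': 9, 'q': 2}
counts['x'] = counts['g']+4 = 4 → {'g': 0, 'n': 5, 'u': 9, 'q': 2, 'x': 4}
counts['w'] = counts['n']+3 = 8 → {'g': 0, 'n': 5, 'u': 9, 'q': 2, 'x': 4, 'w': 8}
del 'g' → {'n': 5, 'u': 9, 'q': 2, 'x': 4, 'w': 8}
counts['z'] = 0 → {'n': 5, 'u': 9, 'q': 2, 'x': 4, 'w': 8, 'z': 0}

{'n': 5, 'u': 9, 'q': 2, 'x': 4, 'w': 8, 'z': 0}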